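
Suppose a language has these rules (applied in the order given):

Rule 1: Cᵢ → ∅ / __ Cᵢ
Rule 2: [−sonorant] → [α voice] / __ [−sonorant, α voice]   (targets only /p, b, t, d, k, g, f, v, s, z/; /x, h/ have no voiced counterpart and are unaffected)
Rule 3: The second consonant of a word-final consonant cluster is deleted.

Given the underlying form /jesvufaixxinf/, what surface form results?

Rule 1 (degemination): /xx/ is a geminate; the first /x/ deletes. /jesvufaixxinf/ → jesvufaixinf.
Rule 2 (regressive voicing assimilation): /s/ precedes the voiced obstruent /v/, so it voices to [z] by assimilation. /jesvufaixinf/ → jezvufaixinf.
Rule 3 (final cluster simplification): /f/ is the second consonant of a word-final cluster /nf/, so it deletes. /jezvufaixinf/ → jezvufaixin.

jezvufaixin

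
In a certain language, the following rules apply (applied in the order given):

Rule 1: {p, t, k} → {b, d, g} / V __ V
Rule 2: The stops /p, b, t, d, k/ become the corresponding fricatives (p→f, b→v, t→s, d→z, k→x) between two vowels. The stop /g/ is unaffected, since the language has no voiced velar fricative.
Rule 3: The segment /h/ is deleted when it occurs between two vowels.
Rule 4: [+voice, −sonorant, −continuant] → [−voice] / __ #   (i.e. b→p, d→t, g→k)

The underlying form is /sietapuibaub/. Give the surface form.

Rule 1 (intervocalic voicing): /t/ is a voiceless stop between vowels /e/ and /a/, so it voices to [d]. /p/ is a voiceless stop between vowels /a/ and /u/, so it voices to [b]. /sietapuibaub/ → siedabuibaub.
Rule 2 (intervocalic spirantization): /d/ is a stop between vowels /e/ and /a/, so it spirantizes to the fricative [z]. /b/ is a stop between vowels /a/ and /u/, so it spirantizes to the fricative [v]. /b/ is a stop between vowels /i/ and /a/, so it spirantizes to the fricative [v]. /siedabuibaub/ → siezavuivaub.
Rule 3 (intervocalic h-deletion): no segment meets the environment; /siezavuivaub/ is unchanged.
Rule 4 (final devoicing): /b/ is a voiced stop in word-final position, so it devoices to [p]. /siezavuivaub/ → siezavuivaup.

siezavuivaup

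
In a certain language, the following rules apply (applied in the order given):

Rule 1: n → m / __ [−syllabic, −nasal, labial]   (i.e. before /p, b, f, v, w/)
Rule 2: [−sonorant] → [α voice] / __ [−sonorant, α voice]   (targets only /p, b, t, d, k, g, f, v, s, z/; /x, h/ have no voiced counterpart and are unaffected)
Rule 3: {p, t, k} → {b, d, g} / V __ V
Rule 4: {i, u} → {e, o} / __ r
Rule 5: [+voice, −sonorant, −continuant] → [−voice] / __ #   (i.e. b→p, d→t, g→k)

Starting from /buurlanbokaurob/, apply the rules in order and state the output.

buorlambogaorop

Rule 1 (nasal place assimilation): /n/ precedes the labial consonant /b/, so it assimilates in place to [m]. /buurlanbokaurob/ → buurlambokaurob.
Rule 2 (regressive voicing assimilation): no segment meets the environment; /buurlambokaurob/ is unchanged.
Rule 3 (intervocalic voicing): /k/ is a voiceless stop between vowels /o/ and /a/, so it voices to [g]. /buurlambokaurob/ → buurlambogaurob.
Rule 4 (pre-rhotic lowering): /u/ is a high vowel immediately before /r/, so it lowers to [o]. /u/ is a high vowel immediately before /r/, so it lowers to [o]. /buurlambogaurob/ → buorlambogaorob.
Rule 5 (final devoicing): /b/ is a voiced stop in word-final position, so it devoices to [p]. /buorlambogaorob/ → buorlambogaorop.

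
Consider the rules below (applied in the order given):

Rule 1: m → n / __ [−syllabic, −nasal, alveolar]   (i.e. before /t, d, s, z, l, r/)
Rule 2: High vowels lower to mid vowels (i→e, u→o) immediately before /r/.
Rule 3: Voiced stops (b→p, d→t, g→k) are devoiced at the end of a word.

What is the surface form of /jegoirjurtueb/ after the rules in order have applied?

jegoerjortuep

Rule 1 (nasal place assimilation): no segment meets the environment; /jegoirjurtueb/ is unchanged.
Rule 2 (pre-rhotic lowering): /i/ is a high vowel immediately before /r/, so it lowers to [e]. /u/ is a high vowel immediately before /r/, so it lowers to [o]. /jegoirjurtueb/ → jegoerjortueb.
Rule 3 (final devoicing): /b/ is a voiced stop in word-final position, so it devoices to [p]. /jegoerjortueb/ → jegoerjortuep.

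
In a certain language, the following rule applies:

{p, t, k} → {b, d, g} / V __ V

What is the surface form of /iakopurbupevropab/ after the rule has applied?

/k/ is a voiceless stop between vowels /a/ and /o/, so it voices to [g].
/p/ is a voiceless stop between vowels /o/ and /u/, so it voices to [b].
/p/ is a voiceless stop between vowels /u/ and /e/, so it voices to [b].
/p/ is a voiceless stop between vowels /o/ and /a/, so it voices to [b].
Surface form: [iagoburbubevrobab].

iagoburbubevrobab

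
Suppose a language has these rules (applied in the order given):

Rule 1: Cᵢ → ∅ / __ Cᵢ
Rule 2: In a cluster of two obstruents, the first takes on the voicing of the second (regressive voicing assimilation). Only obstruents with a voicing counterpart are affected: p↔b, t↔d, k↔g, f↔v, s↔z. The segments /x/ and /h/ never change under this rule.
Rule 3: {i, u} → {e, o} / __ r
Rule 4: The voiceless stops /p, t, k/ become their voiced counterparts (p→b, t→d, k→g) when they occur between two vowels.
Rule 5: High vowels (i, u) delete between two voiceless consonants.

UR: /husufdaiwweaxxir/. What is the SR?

hsuvdaiweaxer

Rule 1 (degemination): /ww/ is a geminate; the first /w/ deletes. /xx/ is a geminate; the first /x/ deletes. /husufdaiwweaxxir/ → husufdaiweaxir.
Rule 2 (regressive voicing assimilation): /f/ precedes the voiced obstruent /d/, so it voices to [v] by assimilation. /husufdaiweaxir/ → husuvdaiweaxir.
Rule 3 (pre-rhotic lowering): /i/ is a high vowel immediately before /r/, so it lowers to [e]. /husuvdaiweaxir/ → husuvdaiweaxer.
Rule 4 (intervocalic voicing): no segment meets the environment; /husuvdaiweaxer/ is unchanged.
Rule 5 (high vowel syncope): /u/ is a high vowel flanked by voiceless consonants /h/ and /s/, so it deletes. /husuvdaiweaxer/ → hsuvdaiweaxer.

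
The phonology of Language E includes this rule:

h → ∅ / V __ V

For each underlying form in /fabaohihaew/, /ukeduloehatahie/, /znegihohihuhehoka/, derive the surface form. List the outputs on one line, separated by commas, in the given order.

fabaoiaew, ukeduloeataie, znegioiueoka

/fabaohihaew/: /h/ occurs between vowels /o/ and /i/, so it deletes. /h/ occurs between vowels /i/ and /a/, so it deletes. → [fabaoiaew].
/ukeduloehatahie/: /h/ occurs between vowels /e/ and /a/, so it deletes. /h/ occurs between vowels /a/ and /i/, so it deletes. → [ukeduloeataie].
/znegihohihuhehoka/: /h/ occurs between vowels /i/ and /o/, so it deletes. /h/ occurs between vowels /o/ and /i/, so it deletes. /h/ occurs between vowels /i/ and /u/, so it deletes. /h/ occurs between vowels /u/ and /e/, so it deletes. /h/ occurs between vowels /e/ and /o/, so it deletes. → [znegioiueoka].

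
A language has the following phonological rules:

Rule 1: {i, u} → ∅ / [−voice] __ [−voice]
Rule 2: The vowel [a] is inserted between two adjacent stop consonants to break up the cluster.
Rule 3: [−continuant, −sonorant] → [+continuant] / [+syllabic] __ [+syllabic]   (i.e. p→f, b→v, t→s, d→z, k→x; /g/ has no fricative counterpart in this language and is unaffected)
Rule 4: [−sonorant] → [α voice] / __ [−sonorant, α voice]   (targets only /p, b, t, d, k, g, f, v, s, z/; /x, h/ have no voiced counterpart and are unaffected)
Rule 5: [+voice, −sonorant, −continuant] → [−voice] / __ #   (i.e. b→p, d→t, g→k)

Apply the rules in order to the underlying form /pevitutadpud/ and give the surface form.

pevisasazafut

Rule 1 (high vowel syncope): /u/ is a high vowel flanked by voiceless consonants /t/ and /t/, so it deletes. /pevitutadpud/ → pevittadpud.
Rule 2 (stop-cluster a-epenthesis): /t/ and /t/ form a stop–stop cluster, so [a] is inserted between them. /d/ and /p/ form a stop–stop cluster, so [a] is inserted between them. /pevittadpud/ → pevitatadapud.
Rule 3 (intervocalic spirantization): /t/ is a stop between vowels /i/ and /a/, so it spirantizes to the fricative [s]. /t/ is a stop between vowels /a/ and /a/, so it spirantizes to the fricative [s]. /d/ is a stop between vowels /a/ and /a/, so it spirantizes to the fricative [z]. /p/ is a stop between vowels /a/ and /u/, so it spirantizes to the fricative [f]. /pevitatadapud/ → pevisasazafud.
Rule 4 (regressive voicing assimilation): no segment meets the environment; /pevisasazafud/ is unchanged.
Rule 5 (final devoicing): /d/ is a voiced stop in word-final position, so it devoices to [t]. /pevisasazafud/ → pevisasazafut.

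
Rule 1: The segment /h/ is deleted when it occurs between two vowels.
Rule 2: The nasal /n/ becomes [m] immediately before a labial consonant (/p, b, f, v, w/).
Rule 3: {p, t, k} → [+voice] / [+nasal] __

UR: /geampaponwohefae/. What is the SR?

Rule 1 (intervocalic h-deletion): /h/ occurs between vowels /o/ and /e/, so it deletes. /geampaponwohefae/ → geampaponwoefae.
Rule 2 (nasal place assimilation): /n/ precedes the labial consonant /w/, so it assimilates in place to [m]. /geampaponwoefae/ → geampapomwoefae.
Rule 3 (post-nasal voicing): /p/ is a voiceless stop immediately after the nasal /m/, so it voices to [b]. /geampapomwoefae/ → geambapomwoefae.

geambapomwoefae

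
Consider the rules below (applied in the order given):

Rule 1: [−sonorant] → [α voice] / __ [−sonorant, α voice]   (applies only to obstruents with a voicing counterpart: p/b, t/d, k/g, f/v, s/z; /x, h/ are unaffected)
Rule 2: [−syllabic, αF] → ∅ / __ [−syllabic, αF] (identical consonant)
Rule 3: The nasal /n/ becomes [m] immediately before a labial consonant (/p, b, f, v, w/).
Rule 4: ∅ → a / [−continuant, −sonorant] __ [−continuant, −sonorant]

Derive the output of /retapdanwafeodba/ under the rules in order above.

Rule 1 (regressive voicing assimilation): /p/ precedes the voiced obstruent /d/, so it voices to [b] by assimilation. /retapdanwafeodba/ → retabdanwafeodba.
Rule 2 (degemination): no segment meets the environment; /retabdanwafeodba/ is unchanged.
Rule 3 (nasal place assimilation): /n/ precedes the labial consonant /w/, so it assimilates in place to [m]. /retabdanwafeodba/ → retabdamwafeodba.
Rule 4 (stop-cluster a-epenthesis): /b/ and /d/ form a stop–stop cluster, so [a] is inserted between them. /d/ and /b/ form a stop–stop cluster, so [a] is inserted between them. /retabdamwafeodba/ → retabadamwafeodaba.

retabadamwafeodaba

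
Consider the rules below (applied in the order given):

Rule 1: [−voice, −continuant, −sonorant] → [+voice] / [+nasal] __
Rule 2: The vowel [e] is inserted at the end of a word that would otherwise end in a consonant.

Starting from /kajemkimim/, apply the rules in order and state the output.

Rule 1 (post-nasal voicing): /k/ is a voiceless stop immediately after the nasal /m/, so it voices to [g]. /kajemkimim/ → kajemgimim.
Rule 2 (final e-epenthesis): the form ends in the consonant /m/, so [e] is inserted word-finally. /kajemgimim/ → kajemgimime.

kajemgimime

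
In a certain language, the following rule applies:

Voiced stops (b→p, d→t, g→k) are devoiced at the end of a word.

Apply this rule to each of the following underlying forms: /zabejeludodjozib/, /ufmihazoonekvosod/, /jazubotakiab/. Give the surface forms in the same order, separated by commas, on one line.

zabejeludodjozip, ufmihazoonekvosot, jazubotakiap

/zabejeludodjozib/: /b/ is a voiced stop in word-final position, so it devoices to [p]. → [zabejeludodjozip].
/ufmihazoonekvosod/: /d/ is a voiced stop in word-final position, so it devoices to [t]. → [ufmihazoonekvosot].
/jazubotakiab/: /b/ is a voiced stop in word-final position, so it devoices to [p]. → [jazubotakiap].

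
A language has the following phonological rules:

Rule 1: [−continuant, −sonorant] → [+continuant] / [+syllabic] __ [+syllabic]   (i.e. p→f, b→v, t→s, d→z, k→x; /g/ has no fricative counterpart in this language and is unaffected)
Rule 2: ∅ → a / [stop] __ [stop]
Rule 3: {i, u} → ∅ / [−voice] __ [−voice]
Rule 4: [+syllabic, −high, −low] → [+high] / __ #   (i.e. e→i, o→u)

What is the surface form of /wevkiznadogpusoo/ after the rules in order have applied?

Rule 1 (intervocalic spirantization): /d/ is a stop between vowels /a/ and /o/, so it spirantizes to the fricative [z]. /wevkiznadogpusoo/ → wevkiznazogpusoo.
Rule 2 (stop-cluster a-epenthesis): /g/ and /p/ form a stop–stop cluster, so [a] is inserted between them. /wevkiznazogpusoo/ → wevkiznazogapusoo.
Rule 3 (high vowel syncope): /u/ is a high vowel flanked by voiceless consonants /p/ and /s/, so it deletes. /wevkiznazogapusoo/ → wevkiznazogapsoo.
Rule 4 (final vowel raising): /o/ is a mid vowel in word-final position, so it raises to [u]. /wevkiznazogapsoo/ → wevkiznazogapsou.

wevkiznazogapsou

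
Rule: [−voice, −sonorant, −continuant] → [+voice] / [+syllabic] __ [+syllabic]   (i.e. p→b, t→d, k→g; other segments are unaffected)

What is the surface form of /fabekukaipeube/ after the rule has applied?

fabegugaibeube

/k/ is a voiceless stop between vowels /e/ and /u/, so it voices to [g].
/k/ is a voiceless stop between vowels /u/ and /a/, so it voices to [g].
/p/ is a voiceless stop between vowels /i/ and /e/, so it voices to [b].
Surface form: [fabegugaibeube].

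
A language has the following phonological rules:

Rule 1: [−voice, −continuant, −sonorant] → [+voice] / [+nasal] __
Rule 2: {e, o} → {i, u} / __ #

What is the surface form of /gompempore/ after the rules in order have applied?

gombembori

Rule 1 (post-nasal voicing): /p/ is a voiceless stop immediately after the nasal /m/, so it voices to [b]. /p/ is a voiceless stop immediately after the nasal /m/, so it voices to [b]. /gompempore/ → gombembore.
Rule 2 (final vowel raising): /e/ is a mid vowel in word-final position, so it raises to [i]. /gombembore/ → gombembori.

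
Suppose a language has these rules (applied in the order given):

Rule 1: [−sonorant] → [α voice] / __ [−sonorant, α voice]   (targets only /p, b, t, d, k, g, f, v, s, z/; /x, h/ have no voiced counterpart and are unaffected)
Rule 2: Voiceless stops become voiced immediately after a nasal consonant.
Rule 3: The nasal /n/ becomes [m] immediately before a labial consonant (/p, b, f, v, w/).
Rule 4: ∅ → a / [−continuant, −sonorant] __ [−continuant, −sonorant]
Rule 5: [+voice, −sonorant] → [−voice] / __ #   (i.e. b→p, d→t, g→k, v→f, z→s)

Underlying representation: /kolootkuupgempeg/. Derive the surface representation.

Rule 1 (regressive voicing assimilation): /p/ precedes the voiced obstruent /g/, so it voices to [b] by assimilation. /kolootkuupgempeg/ → kolootkuubgempeg.
Rule 2 (post-nasal voicing): /p/ is a voiceless stop immediately after the nasal /m/, so it voices to [b]. /kolootkuubgempeg/ → kolootkuubgembeg.
Rule 3 (nasal place assimilation): no segment meets the environment; /kolootkuubgembeg/ is unchanged.
Rule 4 (stop-cluster a-epenthesis): /t/ and /k/ form a stop–stop cluster, so [a] is inserted between them. /b/ and /g/ form a stop–stop cluster, so [a] is inserted between them. /kolootkuubgembeg/ → kolootakuubagembeg.
Rule 5 (final devoicing): /g/ is a voiced obstruent in word-final position, so it devoices to [k]. /kolootakuubagembeg/ → kolootakuubagembek.

kolootakuubagembek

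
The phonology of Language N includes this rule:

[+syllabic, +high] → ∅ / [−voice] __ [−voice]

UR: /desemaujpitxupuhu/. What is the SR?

desemaujptxphu

/i/ is a high vowel flanked by voiceless consonants /p/ and /t/, so it deletes.
/u/ is a high vowel flanked by voiceless consonants /x/ and /p/, so it deletes.
/u/ is a high vowel flanked by voiceless consonants /p/ and /h/, so it deletes.
Surface form: [desemaujptxphu].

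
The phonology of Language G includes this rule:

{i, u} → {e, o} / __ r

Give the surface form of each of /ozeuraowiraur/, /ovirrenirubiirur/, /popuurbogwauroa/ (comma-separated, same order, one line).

ozeoraoweraor, overrenerubieror, popuorbogwaoroa

/ozeuraowiraur/: /u/ is a high vowel immediately before /r/, so it lowers to [o]. /i/ is a high vowel immediately before /r/, so it lowers to [e]. /u/ is a high vowel immediately before /r/, so it lowers to [o]. → [ozeoraoweraor].
/ovirrenirubiirur/: /i/ is a high vowel immediately before /r/, so it lowers to [e]. /i/ is a high vowel immediately before /r/, so it lowers to [e]. /i/ is a high vowel immediately before /r/, so it lowers to [e]. /u/ is a high vowel immediately before /r/, so it lowers to [o]. → [overrenerubieror].
/popuurbogwauroa/: /u/ is a high vowel immediately before /r/, so it lowers to [o]. /u/ is a high vowel immediately before /r/, so it lowers to [o]. → [popuorbogwaoroa].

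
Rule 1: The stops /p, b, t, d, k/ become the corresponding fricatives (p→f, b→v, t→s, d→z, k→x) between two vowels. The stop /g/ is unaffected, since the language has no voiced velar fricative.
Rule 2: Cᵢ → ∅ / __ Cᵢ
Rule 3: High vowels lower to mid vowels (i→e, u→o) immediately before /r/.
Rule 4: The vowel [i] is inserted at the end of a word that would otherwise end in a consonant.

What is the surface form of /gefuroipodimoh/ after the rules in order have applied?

geforoifozimohi

Rule 1 (intervocalic spirantization): /p/ is a stop between vowels /i/ and /o/, so it spirantizes to the fricative [f]. /d/ is a stop between vowels /o/ and /i/, so it spirantizes to the fricative [z]. /gefuroipodimoh/ → gefuroifozimoh.
Rule 2 (degemination): no segment meets the environment; /gefuroifozimoh/ is unchanged.
Rule 3 (pre-rhotic lowering): /u/ is a high vowel immediately before /r/, so it lowers to [o]. /gefuroifozimoh/ → geforoifozimoh.
Rule 4 (final i-epenthesis): the form ends in the consonant /h/, so [i] is inserted word-finally. /geforoifozimoh/ → geforoifozimohi.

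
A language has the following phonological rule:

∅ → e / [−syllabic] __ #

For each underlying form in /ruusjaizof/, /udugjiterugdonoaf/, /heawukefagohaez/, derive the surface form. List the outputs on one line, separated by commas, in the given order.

/ruusjaizof/: the form ends in the consonant /f/, so [e] is inserted word-finally. → [ruusjaizofe].
/udugjiterugdonoaf/: the form ends in the consonant /f/, so [e] is inserted word-finally. → [udugjiterugdonoafe].
/heawukefagohaez/: the form ends in the consonant /z/, so [e] is inserted word-finally. → [heawukefagohaeze].

ruusjaizofe, udugjiterugdonoafe, heawukefagohaeze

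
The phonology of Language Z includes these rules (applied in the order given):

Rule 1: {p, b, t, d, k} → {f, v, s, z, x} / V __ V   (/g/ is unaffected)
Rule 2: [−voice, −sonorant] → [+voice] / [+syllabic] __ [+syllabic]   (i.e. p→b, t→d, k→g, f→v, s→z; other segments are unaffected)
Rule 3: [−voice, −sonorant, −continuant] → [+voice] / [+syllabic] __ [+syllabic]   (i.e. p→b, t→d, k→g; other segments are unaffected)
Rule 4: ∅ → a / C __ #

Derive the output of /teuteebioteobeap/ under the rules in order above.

teuzeeviozeoveapa

Rule 1 (intervocalic spirantization): /t/ is a stop between vowels /u/ and /e/, so it spirantizes to the fricative [s]. /b/ is a stop between vowels /e/ and /i/, so it spirantizes to the fricative [v]. /t/ is a stop between vowels /o/ and /e/, so it spirantizes to the fricative [s]. /b/ is a stop between vowels /o/ and /e/, so it spirantizes to the fricative [v]. /teuteebioteobeap/ → teuseevioseoveap.
Rule 2 (intervocalic voicing): /s/ is a voiceless obstruent between vowels /u/ and /e/, so it voices to [z]. /s/ is a voiceless obstruent between vowels /o/ and /e/, so it voices to [z]. /teuseevioseoveap/ → teuzeeviozeoveap.
Rule 3 (intervocalic voicing): no segment meets the environment; /teuzeeviozeoveap/ is unchanged.
Rule 4 (final a-epenthesis): the form ends in the consonant /p/, so [a] is inserted word-finally. /teuzeeviozeoveap/ → teuzeeviozeoveapa.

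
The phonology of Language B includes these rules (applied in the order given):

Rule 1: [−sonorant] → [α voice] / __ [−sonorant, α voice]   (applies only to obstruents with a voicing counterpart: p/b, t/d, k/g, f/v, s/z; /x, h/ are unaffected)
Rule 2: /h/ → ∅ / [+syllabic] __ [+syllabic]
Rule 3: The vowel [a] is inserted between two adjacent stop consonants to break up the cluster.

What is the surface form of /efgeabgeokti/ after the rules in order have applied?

Rule 1 (regressive voicing assimilation): /f/ precedes the voiced obstruent /g/, so it voices to [v] by assimilation. /efgeabgeokti/ → evgeabgeokti.
Rule 2 (intervocalic h-deletion): no segment meets the environment; /evgeabgeokti/ is unchanged.
Rule 3 (stop-cluster a-epenthesis): /b/ and /g/ form a stop–stop cluster, so [a] is inserted between them. /k/ and /t/ form a stop–stop cluster, so [a] is inserted between them. /evgeabgeokti/ → evgeabageokati.

evgeabageokati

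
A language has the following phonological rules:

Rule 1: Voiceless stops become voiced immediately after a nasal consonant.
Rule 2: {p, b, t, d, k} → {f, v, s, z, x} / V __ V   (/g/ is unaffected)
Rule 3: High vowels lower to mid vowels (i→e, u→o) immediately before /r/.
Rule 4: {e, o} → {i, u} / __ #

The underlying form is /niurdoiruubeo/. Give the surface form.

Rule 1 (post-nasal voicing): no segment meets the environment; /niurdoiruubeo/ is unchanged.
Rule 2 (intervocalic spirantization): /b/ is a stop between vowels /u/ and /e/, so it spirantizes to the fricative [v]. /niurdoiruubeo/ → niurdoiruuveo.
Rule 3 (pre-rhotic lowering): /u/ is a high vowel immediately before /r/, so it lowers to [o]. /i/ is a high vowel immediately before /r/, so it lowers to [e]. /niurdoiruuveo/ → niordoeruuveo.
Rule 4 (final vowel raising): /o/ is a mid vowel in word-final position, so it raises to [u]. /niordoeruuveo/ → niordoeruuveu.

niordoeruuveu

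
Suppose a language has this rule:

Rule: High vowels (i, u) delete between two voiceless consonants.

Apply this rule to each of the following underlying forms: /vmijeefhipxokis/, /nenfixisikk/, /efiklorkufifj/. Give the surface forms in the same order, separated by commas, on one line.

vmijeefhpxoks, nenfxskk, efklorkffj

/vmijeefhipxokis/: /i/ is a high vowel flanked by voiceless consonants /h/ and /p/, so it deletes. /i/ is a high vowel flanked by voiceless consonants /k/ and /s/, so it deletes. → [vmijeefhpxoks].
/nenfixisikk/: /i/ is a high vowel flanked by voiceless consonants /f/ and /x/, so it deletes. /i/ is a high vowel flanked by voiceless consonants /x/ and /s/, so it deletes. /i/ is a high vowel flanked by voiceless consonants /s/ and /k/, so it deletes. → [nenfxskk].
/efiklorkufifj/: /i/ is a high vowel flanked by voiceless consonants /f/ and /k/, so it deletes. /u/ is a high vowel flanked by voiceless consonants /k/ and /f/, so it deletes. /i/ is a high vowel flanked by voiceless consonants /f/ and /f/, so it deletes. → [efklorkffj].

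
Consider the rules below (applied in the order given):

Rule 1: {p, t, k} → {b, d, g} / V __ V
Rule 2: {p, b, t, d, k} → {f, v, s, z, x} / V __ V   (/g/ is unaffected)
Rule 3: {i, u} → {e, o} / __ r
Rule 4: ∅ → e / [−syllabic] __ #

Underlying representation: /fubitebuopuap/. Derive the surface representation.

fuvizevuovuape

Rule 1 (intervocalic voicing): /t/ is a voiceless stop between vowels /i/ and /e/, so it voices to [d]. /p/ is a voiceless stop between vowels /o/ and /u/, so it voices to [b]. /fubitebuopuap/ → fubidebuobuap.
Rule 2 (intervocalic spirantization): /b/ is a stop between vowels /u/ and /i/, so it spirantizes to the fricative [v]. /d/ is a stop between vowels /i/ and /e/, so it spirantizes to the fricative [z]. /b/ is a stop between vowels /e/ and /u/, so it spirantizes to the fricative [v]. /b/ is a stop between vowels /o/ and /u/, so it spirantizes to the fricative [v]. /fubidebuobuap/ → fuvizevuovuap.
Rule 3 (pre-rhotic lowering): no segment meets the environment; /fuvizevuovuap/ is unchanged.
Rule 4 (final e-epenthesis): the form ends in the consonant /p/, so [e] is inserted word-finally. /fuvizevuovuap/ → fuvizevuovuape.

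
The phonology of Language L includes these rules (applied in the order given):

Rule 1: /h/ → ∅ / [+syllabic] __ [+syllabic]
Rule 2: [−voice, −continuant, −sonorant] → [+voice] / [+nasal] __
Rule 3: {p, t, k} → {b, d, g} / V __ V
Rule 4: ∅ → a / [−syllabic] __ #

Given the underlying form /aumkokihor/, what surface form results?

Rule 1 (intervocalic h-deletion): /h/ occurs between vowels /i/ and /o/, so it deletes. /aumkokihor/ → aumkokior.
Rule 2 (post-nasal voicing): /k/ is a voiceless stop immediately after the nasal /m/, so it voices to [g]. /aumkokior/ → aumgokior.
Rule 3 (intervocalic voicing): /k/ is a voiceless stop between vowels /o/ and /i/, so it voices to [g]. /aumgokior/ → aumgogior.
Rule 4 (final a-epenthesis): the form ends in the consonant /r/, so [a] is inserted word-finally. /aumgogior/ → aumgogiora.

aumgogiora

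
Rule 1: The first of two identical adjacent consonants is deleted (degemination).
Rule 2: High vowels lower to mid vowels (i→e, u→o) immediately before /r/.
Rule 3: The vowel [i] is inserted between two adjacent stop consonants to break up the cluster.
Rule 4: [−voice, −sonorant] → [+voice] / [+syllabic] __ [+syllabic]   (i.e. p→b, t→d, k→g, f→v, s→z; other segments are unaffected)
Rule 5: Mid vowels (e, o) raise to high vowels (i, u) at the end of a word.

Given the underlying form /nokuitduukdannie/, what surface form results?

Rule 1 (degemination): /nn/ is a geminate; the first /n/ deletes. /nokuitduukdannie/ → nokuitduukdanie.
Rule 2 (pre-rhotic lowering): no segment meets the environment; /nokuitduukdanie/ is unchanged.
Rule 3 (stop-cluster i-epenthesis): /t/ and /d/ form a stop–stop cluster, so [i] is inserted between them. /k/ and /d/ form a stop–stop cluster, so [i] is inserted between them. /nokuitduukdanie/ → nokuitiduukidanie.
Rule 4 (intervocalic voicing): /k/ is a voiceless obstruent between vowels /o/ and /u/, so it voices to [g]. /t/ is a voiceless obstruent between vowels /i/ and /i/, so it voices to [d]. /k/ is a voiceless obstruent between vowels /u/ and /i/, so it voices to [g]. /nokuitiduukidanie/ → noguididuugidanie.
Rule 5 (final vowel raising): /e/ is a mid vowel in word-final position, so it raises to [i]. /noguididuugidanie/ → noguididuugidanii.

noguididuugidanii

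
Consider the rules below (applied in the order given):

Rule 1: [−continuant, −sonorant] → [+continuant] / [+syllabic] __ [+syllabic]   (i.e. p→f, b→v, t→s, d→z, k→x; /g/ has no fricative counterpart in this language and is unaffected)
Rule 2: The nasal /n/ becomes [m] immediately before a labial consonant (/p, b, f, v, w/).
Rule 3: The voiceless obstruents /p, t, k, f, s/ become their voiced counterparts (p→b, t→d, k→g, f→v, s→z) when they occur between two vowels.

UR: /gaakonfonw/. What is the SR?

Rule 1 (intervocalic spirantization): /k/ is a stop between vowels /a/ and /o/, so it spirantizes to the fricative [x]. /gaakonfonw/ → gaaxonfonw.
Rule 2 (nasal place assimilation): /n/ precedes the labial consonant /f/, so it assimilates in place to [m]. /n/ precedes the labial consonant /w/, so it assimilates in place to [m]. /gaaxonfonw/ → gaaxomfomw.
Rule 3 (intervocalic voicing): no segment meets the environment; /gaaxomfomw/ is unchanged.

gaaxomfomw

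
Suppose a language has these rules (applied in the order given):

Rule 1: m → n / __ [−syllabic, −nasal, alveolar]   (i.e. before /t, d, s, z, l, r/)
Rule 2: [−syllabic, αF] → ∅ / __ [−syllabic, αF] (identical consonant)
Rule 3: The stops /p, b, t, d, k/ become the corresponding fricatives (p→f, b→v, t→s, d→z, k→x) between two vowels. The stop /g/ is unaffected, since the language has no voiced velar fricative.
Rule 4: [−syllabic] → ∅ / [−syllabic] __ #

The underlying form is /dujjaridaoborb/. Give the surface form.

dujarizaovor

Rule 1 (nasal place assimilation): no segment meets the environment; /dujjaridaoborb/ is unchanged.
Rule 2 (degemination): /jj/ is a geminate; the first /j/ deletes. /dujjaridaoborb/ → dujaridaoborb.
Rule 3 (intervocalic spirantization): /d/ is a stop between vowels /i/ and /a/, so it spirantizes to the fricative [z]. /b/ is a stop between vowels /o/ and /o/, so it spirantizes to the fricative [v]. /dujaridaoborb/ → dujarizaovorb.
Rule 4 (final cluster simplification): /b/ is the second consonant of a word-final cluster /rb/, so it deletes. /dujarizaovorb/ → dujarizaovor.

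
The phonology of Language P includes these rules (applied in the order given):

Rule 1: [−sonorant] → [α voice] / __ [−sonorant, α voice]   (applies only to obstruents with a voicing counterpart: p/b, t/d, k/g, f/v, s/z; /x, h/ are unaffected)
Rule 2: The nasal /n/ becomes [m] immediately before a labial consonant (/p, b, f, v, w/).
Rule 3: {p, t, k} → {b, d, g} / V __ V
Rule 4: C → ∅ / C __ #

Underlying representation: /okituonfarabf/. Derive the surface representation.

ogiduomfarap

Rule 1 (regressive voicing assimilation): /b/ precedes the voiceless obstruent /f/, so it devoices to [p] by assimilation. /okituonfarabf/ → okituonfarapf.
Rule 2 (nasal place assimilation): /n/ precedes the labial consonant /f/, so it assimilates in place to [m]. /okituonfarapf/ → okituomfarapf.
Rule 3 (intervocalic voicing): /k/ is a voiceless stop between vowels /o/ and /i/, so it voices to [g]. /t/ is a voiceless stop between vowels /i/ and /u/, so it voices to [d]. /okituomfarapf/ → ogiduomfarapf.
Rule 4 (final cluster simplification): /f/ is the second consonant of a word-final cluster /pf/, so it deletes. /ogiduomfarapf/ → ogiduomfarap.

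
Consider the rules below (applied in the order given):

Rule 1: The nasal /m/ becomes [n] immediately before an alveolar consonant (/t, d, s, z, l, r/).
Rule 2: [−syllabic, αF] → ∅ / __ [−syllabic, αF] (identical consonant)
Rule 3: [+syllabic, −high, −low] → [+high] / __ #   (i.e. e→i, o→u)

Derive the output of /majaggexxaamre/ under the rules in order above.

Rule 1 (nasal place assimilation): /m/ precedes the alveolar consonant /r/, so it assimilates in place to [n]. /majaggexxaamre/ → majaggexxaanre.
Rule 2 (degemination): /gg/ is a geminate; the first /g/ deletes. /xx/ is a geminate; the first /x/ deletes. /majaggexxaanre/ → majagexaanre.
Rule 3 (final vowel raising): /e/ is a mid vowel in word-final position, so it raises to [i]. /majagexaanre/ → majagexaanri.

majagexaanri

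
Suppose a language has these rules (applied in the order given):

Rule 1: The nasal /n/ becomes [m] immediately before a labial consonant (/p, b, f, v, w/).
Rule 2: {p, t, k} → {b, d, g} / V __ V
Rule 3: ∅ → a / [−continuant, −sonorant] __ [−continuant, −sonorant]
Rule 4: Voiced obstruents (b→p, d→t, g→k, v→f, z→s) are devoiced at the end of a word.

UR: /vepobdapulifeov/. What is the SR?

Rule 1 (nasal place assimilation): no segment meets the environment; /vepobdapulifeov/ is unchanged.
Rule 2 (intervocalic voicing): /p/ is a voiceless stop between vowels /e/ and /o/, so it voices to [b]. /p/ is a voiceless stop between vowels /a/ and /u/, so it voices to [b]. /vepobdapulifeov/ → vebobdabulifeov.
Rule 3 (stop-cluster a-epenthesis): /b/ and /d/ form a stop–stop cluster, so [a] is inserted between them. /vebobdabulifeov/ → vebobadabulifeov.
Rule 4 (final devoicing): /v/ is a voiced obstruent in word-final position, so it devoices to [f]. /vebobadabulifeov/ → vebobadabulifeof.

vebobadabulifeof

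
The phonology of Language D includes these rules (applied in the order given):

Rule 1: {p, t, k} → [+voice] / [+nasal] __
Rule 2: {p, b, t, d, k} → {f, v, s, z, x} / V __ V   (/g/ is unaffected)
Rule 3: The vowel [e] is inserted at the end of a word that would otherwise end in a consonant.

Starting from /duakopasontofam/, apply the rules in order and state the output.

Rule 1 (post-nasal voicing): /t/ is a voiceless stop immediately after the nasal /n/, so it voices to [d]. /duakopasontofam/ → duakopasondofam.
Rule 2 (intervocalic spirantization): /k/ is a stop between vowels /a/ and /o/, so it spirantizes to the fricative [x]. /p/ is a stop between vowels /o/ and /a/, so it spirantizes to the fricative [f]. /duakopasondofam/ → duaxofasondofam.
Rule 3 (final e-epenthesis): the form ends in the consonant /m/, so [e] is inserted word-finally. /duaxofasondofam/ → duaxofasondofame.

duaxofasondofame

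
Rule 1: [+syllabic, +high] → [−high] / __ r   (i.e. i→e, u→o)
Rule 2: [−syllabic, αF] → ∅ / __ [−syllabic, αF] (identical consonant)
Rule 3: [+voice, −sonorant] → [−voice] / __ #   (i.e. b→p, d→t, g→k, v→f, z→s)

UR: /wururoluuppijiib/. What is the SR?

wororoluupijiip

Rule 1 (pre-rhotic lowering): /u/ is a high vowel immediately before /r/, so it lowers to [o]. /u/ is a high vowel immediately before /r/, so it lowers to [o]. /wururoluuppijiib/ → wororoluuppijiib.
Rule 2 (degemination): /pp/ is a geminate; the first /p/ deletes. /wororoluuppijiib/ → wororoluupijiib.
Rule 3 (final devoicing): /b/ is a voiced obstruent in word-final position, so it devoices to [p]. /wororoluupijiib/ → wororoluupijiip.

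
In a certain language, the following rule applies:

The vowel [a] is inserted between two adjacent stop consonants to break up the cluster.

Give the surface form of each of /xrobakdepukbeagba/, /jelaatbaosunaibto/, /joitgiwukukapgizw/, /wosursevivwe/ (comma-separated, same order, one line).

/xrobakdepukbeagba/: /k/ and /d/ form a stop–stop cluster, so [a] is inserted between them. /k/ and /b/ form a stop–stop cluster, so [a] is inserted between them. /g/ and /b/ form a stop–stop cluster, so [a] is inserted between them. → [xrobakadepukabeagaba].
/jelaatbaosunaibto/: /t/ and /b/ form a stop–stop cluster, so [a] is inserted between them. /b/ and /t/ form a stop–stop cluster, so [a] is inserted between them. → [jelaatabaosunaibato].
/joitgiwukukapgizw/: /t/ and /g/ form a stop–stop cluster, so [a] is inserted between them. /p/ and /g/ form a stop–stop cluster, so [a] is inserted between them. → [joitagiwukukapagizw].
/wosursevivwe/: the rule's environment is not met; surfaces unchanged as [wosursevivwe].

xrobakadepukabeagaba, jelaatabaosunaibato, joitagiwukukapagizw, wosursevivwe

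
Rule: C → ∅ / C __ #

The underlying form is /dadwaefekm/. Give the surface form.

dadwaefek

/m/ is the second consonant of a word-final cluster /km/, so it deletes.
The other instances of /d/, /w/, /f/, /k/ do not occur in the required environment and remain unchanged.
Surface form: [dadwaefek].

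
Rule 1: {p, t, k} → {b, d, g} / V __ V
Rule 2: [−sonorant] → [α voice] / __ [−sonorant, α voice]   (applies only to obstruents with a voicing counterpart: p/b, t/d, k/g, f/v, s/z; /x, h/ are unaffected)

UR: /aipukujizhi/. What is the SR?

aibugujishi

Rule 1 (intervocalic voicing): /p/ is a voiceless stop between vowels /i/ and /u/, so it voices to [b]. /k/ is a voiceless stop between vowels /u/ and /u/, so it voices to [g]. /aipukujizhi/ → aibugujizhi.
Rule 2 (regressive voicing assimilation): /z/ precedes the voiceless obstruent /h/, so it devoices to [s] by assimilation. /aibugujizhi/ → aibugujishi.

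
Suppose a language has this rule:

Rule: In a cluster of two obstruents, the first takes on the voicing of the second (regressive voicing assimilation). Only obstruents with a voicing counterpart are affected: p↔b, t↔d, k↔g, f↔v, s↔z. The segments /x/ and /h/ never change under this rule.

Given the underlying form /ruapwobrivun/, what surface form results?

ruapwobrivun

No segment of /ruapwobrivun/ meets the structural description of the rule, so the form surfaces unchanged.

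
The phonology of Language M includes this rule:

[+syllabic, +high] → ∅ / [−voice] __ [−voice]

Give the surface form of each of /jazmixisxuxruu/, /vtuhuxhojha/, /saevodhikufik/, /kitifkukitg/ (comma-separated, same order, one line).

/jazmixisxuxruu/: /i/ is a high vowel flanked by voiceless consonants /x/ and /s/, so it deletes. /u/ is a high vowel flanked by voiceless consonants /x/ and /x/, so it deletes. → [jazmixsxxruu].
/vtuhuxhojha/: /u/ is a high vowel flanked by voiceless consonants /t/ and /h/, so it deletes. /u/ is a high vowel flanked by voiceless consonants /h/ and /x/, so it deletes. → [vthxhojha].
/saevodhikufik/: /i/ is a high vowel flanked by voiceless consonants /h/ and /k/, so it deletes. /u/ is a high vowel flanked by voiceless consonants /k/ and /f/, so it deletes. /i/ is a high vowel flanked by voiceless consonants /f/ and /k/, so it deletes. → [saevodhkfk].
/kitifkukitg/: /i/ is a high vowel flanked by voiceless consonants /k/ and /t/, so it deletes. /i/ is a high vowel flanked by voiceless consonants /t/ and /f/, so it deletes. /u/ is a high vowel flanked by voiceless consonants /k/ and /k/, so it deletes. /i/ is a high vowel flanked by voiceless consonants /k/ and /t/, so it deletes. → [ktfkktg].

jazmixsxxruu, vthxhojha, saevodhkfk, ktfkktg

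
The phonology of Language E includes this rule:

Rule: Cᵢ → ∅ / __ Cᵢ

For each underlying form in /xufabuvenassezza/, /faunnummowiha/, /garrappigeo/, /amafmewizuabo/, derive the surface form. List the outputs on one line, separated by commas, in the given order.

/xufabuvenassezza/: /ss/ is a geminate; the first /s/ deletes. /zz/ is a geminate; the first /z/ deletes. → [xufabuvenaseza].
/faunnummowiha/: /nn/ is a geminate; the first /n/ deletes. /mm/ is a geminate; the first /m/ deletes. → [faunumowiha].
/garrappigeo/: /rr/ is a geminate; the first /r/ deletes. /pp/ is a geminate; the first /p/ deletes. → [garapigeo].
/amafmewizuabo/: the rule's environment is not met; surfaces unchanged as [amafmewizuabo].

xufabuvenaseza, faunumowiha, garapigeo, amafmewizuabo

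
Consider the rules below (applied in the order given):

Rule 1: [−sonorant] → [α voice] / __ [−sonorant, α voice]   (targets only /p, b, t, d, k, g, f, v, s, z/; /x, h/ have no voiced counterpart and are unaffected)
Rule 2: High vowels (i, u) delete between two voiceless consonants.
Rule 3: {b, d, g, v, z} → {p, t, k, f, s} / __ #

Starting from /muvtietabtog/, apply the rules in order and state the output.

Rule 1 (regressive voicing assimilation): /v/ precedes the voiceless obstruent /t/, so it devoices to [f] by assimilation. /b/ precedes the voiceless obstruent /t/, so it devoices to [p] by assimilation. /muvtietabtog/ → muftietaptog.
Rule 2 (high vowel syncope): no segment meets the environment; /muftietaptog/ is unchanged.
Rule 3 (final devoicing): /g/ is a voiced obstruent in word-final position, so it devoices to [k]. /muftietaptog/ → muftietaptok.

muftietaptok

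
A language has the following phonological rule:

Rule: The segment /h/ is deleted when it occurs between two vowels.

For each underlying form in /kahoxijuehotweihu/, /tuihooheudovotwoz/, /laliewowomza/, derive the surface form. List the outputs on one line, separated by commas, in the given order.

kaoxijueotweiu, tuiooeudovotwoz, laliewowomza

/kahoxijuehotweihu/: /h/ occurs between vowels /a/ and /o/, so it deletes. /h/ occurs between vowels /e/ and /o/, so it deletes. /h/ occurs between vowels /i/ and /u/, so it deletes. → [kaoxijueotweiu].
/tuihooheudovotwoz/: /h/ occurs between vowels /i/ and /o/, so it deletes. /h/ occurs between vowels /o/ and /e/, so it deletes. → [tuiooeudovotwoz].
/laliewowomza/: the rule's environment is not met; surfaces unchanged as [laliewowomza].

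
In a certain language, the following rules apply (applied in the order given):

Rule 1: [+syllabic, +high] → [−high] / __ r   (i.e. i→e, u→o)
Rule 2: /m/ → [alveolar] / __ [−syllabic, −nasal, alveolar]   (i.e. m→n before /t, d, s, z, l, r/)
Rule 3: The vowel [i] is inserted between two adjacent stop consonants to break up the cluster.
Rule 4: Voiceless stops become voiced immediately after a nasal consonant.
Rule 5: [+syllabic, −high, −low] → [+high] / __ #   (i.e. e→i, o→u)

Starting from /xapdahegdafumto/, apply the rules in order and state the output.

Rule 1 (pre-rhotic lowering): no segment meets the environment; /xapdahegdafumto/ is unchanged.
Rule 2 (nasal place assimilation): /m/ precedes the alveolar consonant /t/, so it assimilates in place to [n]. /xapdahegdafumto/ → xapdahegdafunto.
Rule 3 (stop-cluster i-epenthesis): /p/ and /d/ form a stop–stop cluster, so [i] is inserted between them. /g/ and /d/ form a stop–stop cluster, so [i] is inserted between them. /xapdahegdafunto/ → xapidahegidafunto.
Rule 4 (post-nasal voicing): /t/ is a voiceless stop immediately after the nasal /n/, so it voices to [d]. /xapidahegidafunto/ → xapidahegidafundo.
Rule 5 (final vowel raising): /o/ is a mid vowel in word-final position, so it raises to [u]. /xapidahegidafundo/ → xapidahegidafundu.

xapidahegidafundu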